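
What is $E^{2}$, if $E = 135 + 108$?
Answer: $59049$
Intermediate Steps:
$E = 243$
$E^{2} = 243^{2} = 59049$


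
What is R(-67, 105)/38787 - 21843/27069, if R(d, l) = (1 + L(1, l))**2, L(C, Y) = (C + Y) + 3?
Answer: -3535303/7142349 ≈ -0.49498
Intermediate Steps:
L(C, Y) = 3 + C + Y
R(d, l) = (5 + l)**2 (R(d, l) = (1 + (3 + 1 + l))**2 = (1 + (4 + l))**2 = (5 + l)**2)
R(-67, 105)/38787 - 21843/27069 = (5 + 105)**2/38787 - 21843/27069 = 110**2*(1/38787) - 21843*1/27069 = 12100*(1/38787) - 7281/9023 = 12100/38787 - 7281/9023 = -3535303/7142349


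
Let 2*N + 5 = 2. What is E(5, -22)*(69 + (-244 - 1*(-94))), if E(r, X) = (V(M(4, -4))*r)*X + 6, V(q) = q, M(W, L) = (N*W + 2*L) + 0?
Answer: -125226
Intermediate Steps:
N = -3/2 (N = -5/2 + (1/2)*2 = -5/2 + 1 = -3/2 ≈ -1.5000)
M(W, L) = 2*L - 3*W/2 (M(W, L) = (-3*W/2 + 2*L) + 0 = (2*L - 3*W/2) + 0 = 2*L - 3*W/2)
E(r, X) = 6 - 14*X*r (E(r, X) = ((2*(-4) - 3/2*4)*r)*X + 6 = ((-8 - 6)*r)*X + 6 = (-14*r)*X + 6 = -14*X*r + 6 = 6 - 14*X*r)
E(5, -22)*(69 + (-244 - 1*(-94))) = (6 - 14*(-22)*5)*(69 + (-244 - 1*(-94))) = (6 + 1540)*(69 + (-244 + 94)) = 1546*(69 - 150) = 1546*(-81) = -125226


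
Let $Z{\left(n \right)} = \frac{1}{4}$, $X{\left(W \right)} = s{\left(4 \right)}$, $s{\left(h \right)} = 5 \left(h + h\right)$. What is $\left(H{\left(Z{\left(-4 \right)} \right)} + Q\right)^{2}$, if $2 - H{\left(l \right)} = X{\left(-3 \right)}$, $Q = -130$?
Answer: $28224$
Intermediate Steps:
$s{\left(h \right)} = 10 h$ ($s{\left(h \right)} = 5 \cdot 2 h = 10 h$)
$X{\left(W \right)} = 40$ ($X{\left(W \right)} = 10 \cdot 4 = 40$)
$Z{\left(n \right)} = \frac{1}{4}$
$H{\left(l \right)} = -38$ ($H{\left(l \right)} = 2 - 40 = -38$)
$\left(H{\left(Z{\left(-4 \right)} \right)} + Q\right)^{2} = \left(-38 - 130\right)^{2} = \left(-168\right)^{2} = 28224$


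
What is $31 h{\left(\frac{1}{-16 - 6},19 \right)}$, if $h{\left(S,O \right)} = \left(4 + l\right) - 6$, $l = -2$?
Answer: $-124$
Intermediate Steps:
$h{\left(S,O \right)} = -4$ ($h{\left(S,O \right)} = \left(4 - 2\right) - 6 = 2 - 6 = -4$)
$31 h{\left(\frac{1}{-16 - 6},19 \right)} = 31 \left(-4\right) = -124$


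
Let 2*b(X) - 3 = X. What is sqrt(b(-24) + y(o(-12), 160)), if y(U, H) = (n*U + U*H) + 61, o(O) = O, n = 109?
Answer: I*sqrt(12710)/2 ≈ 56.369*I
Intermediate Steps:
b(X) = 3/2 + X/2
y(U, H) = 61 + 109*U + H*U (y(U, H) = (109*U + U*H) + 61 = (109*U + H*U) + 61 = 61 + 109*U + H*U)
sqrt(b(-24) + y(o(-12), 160)) = sqrt((3/2 + (1/2)*(-24)) + (61 + 109*(-12) + 160*(-12))) = sqrt((3/2 - 12) + (61 - 1308 - 1920)) = sqrt(-21/2 - 3167) = sqrt(-6355/2) = I*sqrt(12710)/2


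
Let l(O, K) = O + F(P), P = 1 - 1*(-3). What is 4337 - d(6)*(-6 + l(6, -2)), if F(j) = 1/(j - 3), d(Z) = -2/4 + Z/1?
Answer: 8663/2 ≈ 4331.5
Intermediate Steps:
P = 4 (P = 1 + 3 = 4)
d(Z) = -½ + Z (d(Z) = -2*¼ + Z*1 = -½ + Z)
F(j) = 1/(-3 + j)
l(O, K) = 1 + O (l(O, K) = O + 1/(-3 + 4) = O + 1/1 = O + 1 = 1 + O)
4337 - d(6)*(-6 + l(6, -2)) = 4337 - (-½ + 6)*(-6 + (1 + 6)) = 4337 - 11*(-6 + 7)/2 = 4337 - 11/2 = 8663/2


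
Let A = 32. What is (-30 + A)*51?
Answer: 102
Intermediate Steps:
(-30 + A)*51 = (-30 + 32)*51 = 2*51 = 102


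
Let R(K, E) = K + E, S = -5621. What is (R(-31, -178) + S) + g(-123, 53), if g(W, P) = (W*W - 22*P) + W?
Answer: 8010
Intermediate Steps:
g(W, P) = W + W² - 22*P (g(W, P) = (W² - 22*P) + W = W + W² - 22*P)
R(K, E) = E + K
(R(-31, -178) + S) + g(-123, 53) = ((-178 - 31) - 5621) + (-123 + (-123)² - 22*53) = (-209 - 5621) + (-123 + 15129 - 1166) = -5830 + 13840 = 8010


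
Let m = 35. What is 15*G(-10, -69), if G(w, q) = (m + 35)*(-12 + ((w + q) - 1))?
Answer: -96600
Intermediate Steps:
G(w, q) = -910 + 70*q + 70*w (G(w, q) = (35 + 35)*(-12 + ((w + q) - 1)) = 70*(-12 + ((q + w) - 1)) = 70*(-12 + (-1 + q + w)) = 70*(-13 + q + w) = -910 + 70*q + 70*w)
15*G(-10, -69) = 15*(-910 + 70*(-69) + 70*(-10)) = 15*(-910 - 4830 - 700) = 15*(-6440) = -96600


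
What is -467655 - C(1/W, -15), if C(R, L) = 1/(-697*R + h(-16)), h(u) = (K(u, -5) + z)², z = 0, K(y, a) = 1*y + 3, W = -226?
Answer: -18187570831/38891 ≈ -4.6766e+5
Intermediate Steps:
K(y, a) = 3 + y (K(y, a) = y + 3 = 3 + y)
h(u) = (3 + u)² (h(u) = ((3 + u) + 0)² = (3 + u)²)
C(R, L) = 1/(169 - 697*R) (C(R, L) = 1/(-697*R + (3 - 16)²) = 1/(-697*R + (-13)²) = 1/(-697*R + 169) = 1/(169 - 697*R))
-467655 - C(1/W, -15) = -467655 - (-1)/(-169 + 697/(-226)) = -467655 - (-1)/(-169 + 697*(-1/226)) = -467655 - (-1)/(-169 - 697/226) = -467655 - (-1)/(-38891/226) = -467655 - (-1)*(-226)/38891 = -467655 - 1*226/38891 = -467655 - 226/38891 = -18187570831/38891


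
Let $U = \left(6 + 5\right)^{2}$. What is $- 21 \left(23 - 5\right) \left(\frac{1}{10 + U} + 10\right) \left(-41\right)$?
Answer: $\frac{20317878}{131} \approx 1.551 \cdot 10^{5}$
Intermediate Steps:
$U = 121$ ($U = 11^{2} = 121$)
$- 21 \left(23 - 5\right) \left(\frac{1}{10 + U} + 10\right) \left(-41\right) = - 21 \left(23 - 5\right) \left(\frac{1}{10 + 121} + 10\right) \left(-41\right) = - 21 \cdot 18 \left(\frac{1}{131} + 10\right) \left(-41\right) = - 21 \cdot 18 \cdot \frac{1311}{131} \left(-41\right) = \left(-21\right) \frac{23598}{131} \left(-41\right) = \left(- \frac{495558}{131}\right) \left(-41\right) = \frac{20317878}{131}$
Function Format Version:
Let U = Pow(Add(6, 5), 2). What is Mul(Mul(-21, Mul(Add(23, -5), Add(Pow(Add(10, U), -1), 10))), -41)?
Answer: Rational(20317878, 131) ≈ 1.5510e+5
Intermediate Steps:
U = 121 (U = Pow(11, 2) = 121)
Mul(Mul(-21, Mul(Add(23, -5), Add(Pow(Add(10, U), -1), 10))), -41) = Mul(Mul(-21, Mul(Add(23, -5), Add(Pow(Add(10, 121), -1), 10))), -41) = Mul(Mul(-21, Mul(18, Add(Pow(131, -1), 10))), -41) = Mul(Mul(-21, Mul(18, Add(Rational(1, 131), 10))), -41) = Mul(Mul(-21, Mul(18, Rational(1311, 131))), -41) = Mul(Mul(-21, Rational(23598, 131)), -41) = Mul(Rational(-495558, 131), -41) = Rational(20317878, 131)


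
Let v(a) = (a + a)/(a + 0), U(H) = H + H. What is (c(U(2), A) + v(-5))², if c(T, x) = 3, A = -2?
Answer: 25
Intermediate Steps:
U(H) = 2*H
v(a) = 2 (v(a) = (2*a)/a = 2)
(c(U(2), A) + v(-5))² = (3 + 2)² = 5² = 25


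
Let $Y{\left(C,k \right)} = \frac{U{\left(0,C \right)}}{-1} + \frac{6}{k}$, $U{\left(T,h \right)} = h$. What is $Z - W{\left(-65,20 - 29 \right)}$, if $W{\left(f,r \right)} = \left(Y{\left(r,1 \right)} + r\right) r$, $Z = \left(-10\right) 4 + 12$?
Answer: $26$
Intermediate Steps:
$Z = -28$ ($Z = -40 + 12 = -28$)
$Y{\left(C,k \right)} = - C + \frac{6}{k}$ ($Y{\left(C,k \right)} = \frac{C}{-1} + \frac{6}{k} = C \left(-1\right) + \frac{6}{k} = - C + \frac{6}{k}$)
$W{\left(f,r \right)} = 6 r$ ($W{\left(f,r \right)} = \left(\left(- r + \frac{6}{1}\right) + r\right) r = \left(\left(- r + 6 \cdot 1\right) + r\right) r = \left(\left(- r + 6\right) + r\right) r = \left(\left(6 - r\right) + r\right) r = 6 r$)
$Z - W{\left(-65,20 - 29 \right)} = -28 - 6 \left(20 - 29\right) = -28 - 6 \left(-9\right) = -28 - -54 = -28 + 54 = 26$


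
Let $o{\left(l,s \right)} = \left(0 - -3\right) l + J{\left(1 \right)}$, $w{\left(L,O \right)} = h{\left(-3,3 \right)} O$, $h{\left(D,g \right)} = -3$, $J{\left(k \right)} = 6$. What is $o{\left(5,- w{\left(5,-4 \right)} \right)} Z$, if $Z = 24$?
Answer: $504$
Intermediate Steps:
$w{\left(L,O \right)} = - 3 O$
$o{\left(l,s \right)} = 6 + 3 l$ ($o{\left(l,s \right)} = \left(0 - -3\right) l + 6 = \left(0 + 3\right) l + 6 = 3 l + 6 = 6 + 3 l$)
$o{\left(5,- w{\left(5,-4 \right)} \right)} Z = \left(6 + 3 \cdot 5\right) 24 = \left(6 + 15\right) 24 = 21 \cdot 24 = 504$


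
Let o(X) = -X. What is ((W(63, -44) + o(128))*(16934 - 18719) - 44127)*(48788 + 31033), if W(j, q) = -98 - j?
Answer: 37654598898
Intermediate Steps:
((W(63, -44) + o(128))*(16934 - 18719) - 44127)*(48788 + 31033) = (((-98 - 1*63) - 1*128)*(16934 - 18719) - 44127)*(48788 + 31033) = (((-98 - 63) - 128)*(-1785) - 44127)*79821 = ((-161 - 128)*(-1785) - 44127)*79821 = (-289*(-1785) - 44127)*79821 = (515865 - 44127)*79821 = 471738*79821 = 37654598898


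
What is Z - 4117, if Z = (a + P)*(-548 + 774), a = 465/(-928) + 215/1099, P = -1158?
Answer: -135588938395/509936 ≈ -2.6589e+5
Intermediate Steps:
a = -311515/1019872 (a = 465*(-1/928) + 215*(1/1099) = -465/928 + 215/1099 = -311515/1019872 ≈ -0.30545)
Z = -133489531883/509936 (Z = (-311515/1019872 - 1158)*(-548 + 774) = -1181323291/1019872*226 = -133489531883/509936 ≈ -2.6178e+5)
Z - 4117 = -133489531883/509936 - 4117 = -135588938395/509936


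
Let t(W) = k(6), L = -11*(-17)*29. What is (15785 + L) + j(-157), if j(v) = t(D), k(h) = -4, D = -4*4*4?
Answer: 21204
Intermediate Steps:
D = -64 (D = -16*4 = -64)
L = 5423 (L = 187*29 = 5423)
t(W) = -4
j(v) = -4
(15785 + L) + j(-157) = (15785 + 5423) - 4 = 21208 - 4 = 21204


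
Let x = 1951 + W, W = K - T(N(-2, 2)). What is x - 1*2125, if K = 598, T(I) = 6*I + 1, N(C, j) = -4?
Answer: 447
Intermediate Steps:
T(I) = 1 + 6*I
W = 621 (W = 598 - (1 + 6*(-4)) = 598 - (1 - 24) = 598 - 1*(-23) = 598 + 23 = 621)
x = 2572 (x = 1951 + 621 = 2572)
x - 1*2125 = 2572 - 1*2125 = 2572 - 2125 = 447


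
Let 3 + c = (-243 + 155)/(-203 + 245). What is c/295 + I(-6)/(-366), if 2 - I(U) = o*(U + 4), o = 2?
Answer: -12722/377895 ≈ -0.033665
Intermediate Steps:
c = -107/21 (c = -3 + (-243 + 155)/(-203 + 245) = -3 - 88/42 = -3 - 88*1/42 = -3 - 44/21 = -107/21 ≈ -5.0952)
I(U) = -6 - 2*U (I(U) = 2 - 2*(U + 4) = 2 - 2*(4 + U) = 2 - (8 + 2*U) = 2 + (-8 - 2*U) = -6 - 2*U)
c/295 + I(-6)/(-366) = -107/21/295 + (-6 - 2*(-6))/(-366) = -107/21*1/295 + (-6 + 12)*(-1/366) = -107/6195 + 6*(-1/366) = -107/6195 - 1/61 = -12722/377895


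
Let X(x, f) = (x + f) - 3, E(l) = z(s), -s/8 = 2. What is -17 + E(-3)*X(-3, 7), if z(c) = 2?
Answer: -15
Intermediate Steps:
s = -16 (s = -8*2 = -16)
E(l) = 2
X(x, f) = -3 + f + x (X(x, f) = (f + x) - 3 = -3 + f + x)
-17 + E(-3)*X(-3, 7) = -17 + 2*(-3 + 7 - 3) = -17 + 2*1 = -17 + 2 = -15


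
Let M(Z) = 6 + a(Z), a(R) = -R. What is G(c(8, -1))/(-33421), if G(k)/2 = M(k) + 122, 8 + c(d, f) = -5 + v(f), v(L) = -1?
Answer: -284/33421 ≈ -0.0084977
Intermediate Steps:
c(d, f) = -14 (c(d, f) = -8 + (-5 - 1) = -8 - 6 = -14)
M(Z) = 6 - Z
G(k) = 256 - 2*k (G(k) = 2*((6 - k) + 122) = 2*(128 - k) = 256 - 2*k)
G(c(8, -1))/(-33421) = (256 - 2*(-14))/(-33421) = (256 + 28)*(-1/33421) = 284*(-1/33421) = -284/33421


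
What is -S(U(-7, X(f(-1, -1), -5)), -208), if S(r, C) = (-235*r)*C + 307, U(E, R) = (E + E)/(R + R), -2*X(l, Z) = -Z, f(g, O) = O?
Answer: -137171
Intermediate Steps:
X(l, Z) = Z/2 (X(l, Z) = -(-1)*Z/2 = Z/2)
U(E, R) = E/R (U(E, R) = (2*E)/((2*R)) = (2*E)*(1/(2*R)) = E/R)
S(r, C) = 307 - 235*C*r (S(r, C) = -235*C*r + 307 = 307 - 235*C*r)
-S(U(-7, X(f(-1, -1), -5)), -208) = -(307 - 235*(-208)*(-7/((½)*(-5)))) = -(307 - 235*(-208)*(-7/(-5/2))) = -(307 - 235*(-208)*(-7*(-⅖))) = -(307 - 235*(-208)*14/5) = -(307 + 136864) = -1*137171 = -137171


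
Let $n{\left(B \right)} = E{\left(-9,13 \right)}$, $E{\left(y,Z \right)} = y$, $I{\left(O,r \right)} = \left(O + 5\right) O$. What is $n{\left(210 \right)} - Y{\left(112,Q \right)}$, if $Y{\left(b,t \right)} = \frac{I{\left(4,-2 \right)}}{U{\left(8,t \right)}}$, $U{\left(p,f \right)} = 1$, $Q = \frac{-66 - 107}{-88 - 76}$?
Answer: $-45$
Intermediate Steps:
$I{\left(O,r \right)} = O \left(5 + O\right)$ ($I{\left(O,r \right)} = \left(5 + O\right) O = O \left(5 + O\right)$)
$Q = \frac{173}{164}$ ($Q = - \frac{173}{-164} = \left(-173\right) \left(- \frac{1}{164}\right) = \frac{173}{164} \approx 1.0549$)
$Y{\left(b,t \right)} = 36$ ($Y{\left(b,t \right)} = \frac{4 \left(5 + 4\right)}{1} = 4 \cdot 9 \cdot 1 = 36 \cdot 1 = 36$)
$n{\left(B \right)} = -9$
$n{\left(210 \right)} - Y{\left(112,Q \right)} = -9 - 36 = -45$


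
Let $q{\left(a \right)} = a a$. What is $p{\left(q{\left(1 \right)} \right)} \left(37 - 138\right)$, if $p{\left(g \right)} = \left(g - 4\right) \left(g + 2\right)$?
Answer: $909$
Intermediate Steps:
$q{\left(a \right)} = a^{2}$
$p{\left(g \right)} = \left(-4 + g\right) \left(2 + g\right)$
$p{\left(q{\left(1 \right)} \right)} \left(37 - 138\right) = \left(-8 + \left(1^{2}\right)^{2} - 2 \cdot 1^{2}\right) \left(37 - 138\right) = \left(-8 + 1^{2} - 2\right) \left(-101\right) = \left(-8 + 1 - 2\right) \left(-101\right) = \left(-9\right) \left(-101\right) = 909$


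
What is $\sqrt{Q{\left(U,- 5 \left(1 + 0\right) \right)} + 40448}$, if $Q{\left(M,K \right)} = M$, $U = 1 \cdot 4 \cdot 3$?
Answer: $34 \sqrt{35} \approx 201.15$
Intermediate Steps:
$U = 12$ ($U = 4 \cdot 3 = 12$)
$\sqrt{Q{\left(U,- 5 \left(1 + 0\right) \right)} + 40448} = \sqrt{12 + 40448} = \sqrt{40460} = 34 \sqrt{35}$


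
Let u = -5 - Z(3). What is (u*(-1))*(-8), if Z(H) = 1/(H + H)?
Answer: -124/3 ≈ -41.333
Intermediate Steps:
Z(H) = 1/(2*H)
u = -31/6 (u = -5 - 1/(2*3) = -5 - 1*⅙ = -5 - ⅙ = -31/6 ≈ -5.1667)
(u*(-1))*(-8) = -31/6*(-1)*(-8) = (31/6)*(-8) = -124/3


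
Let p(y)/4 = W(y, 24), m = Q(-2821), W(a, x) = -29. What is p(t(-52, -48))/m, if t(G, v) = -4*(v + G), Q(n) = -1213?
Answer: 116/1213 ≈ 0.095631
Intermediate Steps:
t(G, v) = -4*G - 4*v (t(G, v) = -4*(G + v) = -4*G - 4*v)
m = -1213
p(y) = -116 (p(y) = 4*(-29) = -116)
p(t(-52, -48))/m = -116/(-1213) = -116*(-1/1213) = 116/1213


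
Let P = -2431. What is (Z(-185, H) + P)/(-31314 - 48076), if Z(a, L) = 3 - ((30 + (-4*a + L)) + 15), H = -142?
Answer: 3071/79390 ≈ 0.038682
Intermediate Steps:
Z(a, L) = -42 - L + 4*a (Z(a, L) = 3 - ((30 + (L - 4*a)) + 15) = 3 - ((30 + L - 4*a) + 15) = 3 - (45 + L - 4*a) = 3 + (-45 - L + 4*a) = -42 - L + 4*a)
(Z(-185, H) + P)/(-31314 - 48076) = ((-42 - 1*(-142) + 4*(-185)) - 2431)/(-31314 - 48076) = ((-42 + 142 - 740) - 2431)/(-79390) = (-640 - 2431)*(-1/79390) = -3071*(-1/79390) = 3071/79390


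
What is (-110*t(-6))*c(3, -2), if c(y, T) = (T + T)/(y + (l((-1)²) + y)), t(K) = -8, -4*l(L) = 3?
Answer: -14080/21 ≈ -670.48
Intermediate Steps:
l(L) = -¾ (l(L) = -¼*3 = -¾)
c(y, T) = 2*T/(-¾ + 2*y) (c(y, T) = (T + T)/(y + (-¾ + y)) = (2*T)/(-¾ + 2*y) = 2*T/(-¾ + 2*y))
(-110*t(-6))*c(3, -2) = (-110*(-8))*(8*(-2)/(-3 + 8*3)) = 880*(8*(-2)/(-3 + 24)) = 880*(8*(-2)/21) = 880*(8*(-2)*(1/21)) = 880*(-16/21) = -14080/21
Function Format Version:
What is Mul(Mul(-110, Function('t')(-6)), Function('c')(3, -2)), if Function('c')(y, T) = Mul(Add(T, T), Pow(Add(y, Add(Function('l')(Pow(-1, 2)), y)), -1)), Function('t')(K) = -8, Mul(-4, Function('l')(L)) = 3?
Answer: Rational(-14080, 21) ≈ -670.48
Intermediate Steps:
Function('l')(L) = Rational(-3, 4) (Function('l')(L) = Mul(Rational(-1, 4), 3) = Rational(-3, 4))
Function('c')(y, T) = Mul(2, T, Pow(Add(Rational(-3, 4), Mul(2, y)), -1)) (Function('c')(y, T) = Mul(Add(T, T), Pow(Add(y, Add(Rational(-3, 4), y)), -1)) = Mul(Mul(2, T), Pow(Add(Rational(-3, 4), Mul(2, y)), -1)) = Mul(2, T, Pow(Add(Rational(-3, 4), Mul(2, y)), -1)))
Mul(Mul(-110, Function('t')(-6)), Function('c')(3, -2)) = Mul(Mul(-110, -8), Mul(8, -2, Pow(Add(-3, Mul(8, 3)), -1))) = Mul(880, Mul(8, -2, Pow(Add(-3, 24), -1))) = Mul(880, Mul(8, -2, Pow(21, -1))) = Mul(880, Mul(8, -2, Rational(1, 21))) = Mul(880, Rational(-16, 21)) = Rational(-14080, 21)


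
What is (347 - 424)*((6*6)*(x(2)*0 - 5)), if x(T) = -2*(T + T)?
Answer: 13860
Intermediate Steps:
x(T) = -4*T
(347 - 424)*((6*6)*(x(2)*0 - 5)) = (347 - 424)*((6*6)*(-4*2*0 - 5)) = -2772*(-8*0 - 5) = -2772*(0 - 5) = -2772*(-5) = -77*(-180) = 13860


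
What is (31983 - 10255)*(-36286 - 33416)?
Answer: -1514485056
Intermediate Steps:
(31983 - 10255)*(-36286 - 33416) = 21728*(-69702) = -1514485056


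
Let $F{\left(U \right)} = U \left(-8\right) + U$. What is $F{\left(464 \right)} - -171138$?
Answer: $167890$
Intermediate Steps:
$F{\left(U \right)} = - 7 U$ ($F{\left(U \right)} = - 8 U + U = - 7 U$)
$F{\left(464 \right)} - -171138 = \left(-7\right) 464 - -171138 = -3248 + 171138 = 167890$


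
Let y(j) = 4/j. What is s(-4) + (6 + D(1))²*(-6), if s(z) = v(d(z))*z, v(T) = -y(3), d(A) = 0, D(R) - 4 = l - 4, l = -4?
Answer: -56/3 ≈ -18.667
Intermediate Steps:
D(R) = -4 (D(R) = 4 + (-4 - 4) = 4 - 8 = -4)
v(T) = -4/3
s(z) = -4*z/3
s(-4) + (6 + D(1))²*(-6) = -4/3*(-4) + (6 - 4)²*(-6) = 16/3 + 2²*(-6) = 16/3 + 4*(-6) = 16/3 - 24 = -56/3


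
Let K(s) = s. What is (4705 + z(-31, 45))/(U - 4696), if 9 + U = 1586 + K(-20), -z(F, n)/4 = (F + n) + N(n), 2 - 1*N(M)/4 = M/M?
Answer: -4633/3139 ≈ -1.4759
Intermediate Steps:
N(M) = 4 (N(M) = 8 - 4*M/M = 8 - 4*1 = 8 - 4 = 4)
z(F, n) = -16 - 4*F - 4*n (z(F, n) = -4*((F + n) + 4) = -4*(4 + F + n) = -16 - 4*F - 4*n)
U = 1557 (U = -9 + (1586 - 20) = -9 + 1566 = 1557)
(4705 + z(-31, 45))/(U - 4696) = (4705 + (-16 - 4*(-31) - 4*45))/(1557 - 4696) = (4705 + (-16 + 124 - 180))/(-3139) = (4705 - 72)*(-1/3139) = 4633*(-1/3139) = -4633/3139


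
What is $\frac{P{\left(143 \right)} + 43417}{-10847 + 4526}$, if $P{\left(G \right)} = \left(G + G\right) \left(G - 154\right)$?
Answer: $- \frac{5753}{903} \approx -6.371$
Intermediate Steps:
$P{\left(G \right)} = 2 G \left(-154 + G\right)$
$\frac{P{\left(143 \right)} + 43417}{-10847 + 4526} = \frac{2 \cdot 143 \left(-154 + 143\right) + 43417}{-10847 + 4526} = \frac{2 \cdot 143 \left(-11\right) + 43417}{-6321} = \left(-3146 + 43417\right) \left(- \frac{1}{6321}\right) = 40271 \left(- \frac{1}{6321}\right) = - \frac{5753}{903}$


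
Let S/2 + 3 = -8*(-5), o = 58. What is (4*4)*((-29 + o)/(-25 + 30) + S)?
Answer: 6384/5 ≈ 1276.8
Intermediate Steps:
S = 74 (S = -6 + 2*(-8*(-5)) = -6 + 2*(-4*(-10)) = -6 + 2*40 = -6 + 80 = 74)
(4*4)*((-29 + o)/(-25 + 30) + S) = (4*4)*((-29 + 58)/(-25 + 30) + 74) = 16*(29/5 + 74) = 16*(399/5) = 6384/5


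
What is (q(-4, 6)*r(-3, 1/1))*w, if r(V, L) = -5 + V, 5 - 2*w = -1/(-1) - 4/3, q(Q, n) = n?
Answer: -128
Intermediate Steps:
w = 8/3 (w = 5/2 - (-1/(-1) - 4/3)/2 = 5/2 - (-1*(-1) - 4*1/3)/2 = 5/2 - (1 - 4/3)/2 = 5/2 - 1/2*(-1/3) = 5/2 + 1/6 = 8/3 ≈ 2.6667)
(q(-4, 6)*r(-3, 1/1))*w = (6*(-5 - 3))*(8/3) = (6*(-8))*(8/3) = -48*8/3 = -128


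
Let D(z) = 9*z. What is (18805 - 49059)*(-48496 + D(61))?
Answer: 1450588538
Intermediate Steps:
(18805 - 49059)*(-48496 + D(61)) = (18805 - 49059)*(-48496 + 9*61) = -30254*(-48496 + 549) = -30254*(-47947) = 1450588538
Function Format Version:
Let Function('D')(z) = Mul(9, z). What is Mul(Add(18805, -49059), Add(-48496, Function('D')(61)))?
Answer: 1450588538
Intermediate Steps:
Mul(Add(18805, -49059), Add(-48496, Function('D')(61))) = Mul(Add(18805, -49059), Add(-48496, Mul(9, 61))) = Mul(-30254, Add(-48496, 549)) = Mul(-30254, -47947) = 1450588538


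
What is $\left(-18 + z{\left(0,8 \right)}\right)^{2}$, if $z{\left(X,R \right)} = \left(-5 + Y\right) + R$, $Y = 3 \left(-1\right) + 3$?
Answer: $225$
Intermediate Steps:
$Y = 0$ ($Y = -3 + 3 = 0$)
$z{\left(X,R \right)} = -5 + R$ ($z{\left(X,R \right)} = \left(-5 + 0\right) + R = -5 + R$)
$\left(-18 + z{\left(0,8 \right)}\right)^{2} = \left(-18 + \left(-5 + 8\right)\right)^{2} = \left(-18 + 3\right)^{2} = \left(-15\right)^{2} = 225$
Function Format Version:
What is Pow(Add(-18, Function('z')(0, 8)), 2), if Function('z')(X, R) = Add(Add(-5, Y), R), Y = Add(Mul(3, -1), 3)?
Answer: 225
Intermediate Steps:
Y = 0 (Y = Add(-3, 3) = 0)
Function('z')(X, R) = Add(-5, R) (Function('z')(X, R) = Add(Add(-5, 0), R) = Add(-5, R))
Pow(Add(-18, Function('z')(0, 8)), 2) = Pow(Add(-18, Add(-5, 8)), 2) = Pow(Add(-18, 3), 2) = Pow(-15, 2) = 225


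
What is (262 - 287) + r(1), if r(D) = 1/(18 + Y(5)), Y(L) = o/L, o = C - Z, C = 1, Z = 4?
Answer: -2170/87 ≈ -24.943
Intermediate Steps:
o = -3 (o = 1 - 1*4 = 1 - 4 = -3)
Y(L) = -3/L
r(D) = 5/87 (r(D) = 1/(18 - 3/5) = 1/(18 - 3*⅕) = 1/(18 - ⅗) = 1/(87/5) = 5/87)
(262 - 287) + r(1) = (262 - 287) + 5/87 = -25 + 5/87 = -2170/87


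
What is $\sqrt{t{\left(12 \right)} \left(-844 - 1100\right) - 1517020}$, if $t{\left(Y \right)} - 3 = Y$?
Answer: $2 i \sqrt{386545} \approx 1243.5 i$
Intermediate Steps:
$t{\left(Y \right)} = 3 + Y$
$\sqrt{t{\left(12 \right)} \left(-844 - 1100\right) - 1517020} = \sqrt{\left(3 + 12\right) \left(-844 - 1100\right) - 1517020} = \sqrt{15 \left(-844 - 1100\right) - 1517020} = \sqrt{15 \left(-1944\right) - 1517020} = \sqrt{-29160 - 1517020} = \sqrt{-1546180} = 2 i \sqrt{386545}$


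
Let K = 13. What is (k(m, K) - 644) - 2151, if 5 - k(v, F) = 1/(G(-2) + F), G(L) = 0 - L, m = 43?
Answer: -41851/15 ≈ -2790.1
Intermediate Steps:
G(L) = -L
k(v, F) = 5 - 1/(2 + F) (k(v, F) = 5 - 1/(-1*(-2) + F) = 5 - 1/(2 + F))
(k(m, K) - 644) - 2151 = ((9 + 5*13)/(2 + 13) - 644) - 2151 = ((9 + 65)/15 - 644) - 2151 = ((1/15)*74 - 644) - 2151 = (74/15 - 644) - 2151 = -9586/15 - 2151 = -41851/15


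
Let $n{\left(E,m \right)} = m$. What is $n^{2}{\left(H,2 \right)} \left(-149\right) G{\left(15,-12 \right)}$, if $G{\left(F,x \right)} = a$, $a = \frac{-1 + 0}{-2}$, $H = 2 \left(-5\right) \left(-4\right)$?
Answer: $-298$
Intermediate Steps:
$H = 40$ ($H = \left(-10\right) \left(-4\right) = 40$)
$a = \frac{1}{2}$ ($a = \left(-1\right) \left(- \frac{1}{2}\right) = \frac{1}{2} \approx 0.5$)
$G{\left(F,x \right)} = \frac{1}{2}$
$n^{2}{\left(H,2 \right)} \left(-149\right) G{\left(15,-12 \right)} = 2^{2} \left(-149\right) \frac{1}{2} = 4 \left(-149\right) \frac{1}{2} = \left(-596\right) \frac{1}{2} = -298$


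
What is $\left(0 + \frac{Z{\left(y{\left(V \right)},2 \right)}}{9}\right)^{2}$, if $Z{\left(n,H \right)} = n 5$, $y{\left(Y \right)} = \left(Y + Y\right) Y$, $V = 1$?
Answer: $\frac{100}{81} \approx 1.2346$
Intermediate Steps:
$y{\left(Y \right)} = 2 Y^{2}$ ($y{\left(Y \right)} = 2 Y Y = 2 Y^{2}$)
$Z{\left(n,H \right)} = 5 n$
$\left(0 + \frac{Z{\left(y{\left(V \right)},2 \right)}}{9}\right)^{2} = \left(0 + \frac{5 \cdot 2 \cdot 1^{2}}{9}\right)^{2} = \left(0 + 5 \cdot 2 \cdot 1 \cdot \frac{1}{9}\right)^{2} = \left(0 + 5 \cdot 2 \cdot \frac{1}{9}\right)^{2} = \left(0 + 10 \cdot \frac{1}{9}\right)^{2} = \left(0 + \frac{10}{9}\right)^{2} = \left(\frac{10}{9}\right)^{2} = \frac{100}{81}$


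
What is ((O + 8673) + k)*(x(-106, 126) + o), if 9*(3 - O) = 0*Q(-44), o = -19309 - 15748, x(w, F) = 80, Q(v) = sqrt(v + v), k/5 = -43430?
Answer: 7291795098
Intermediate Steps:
k = -217150 (k = 5*(-43430) = -217150)
Q(v) = sqrt(2)*sqrt(v) (Q(v) = sqrt(2*v) = sqrt(2)*sqrt(v))
o = -35057
O = 3 (O = 3 - 0*sqrt(2)*sqrt(-44) = 3 - 0*sqrt(2)*(2*I*sqrt(11)) = 3 - 0*2*I*sqrt(22) = 3 - 1/9*0 = 3 + 0 = 3)
((O + 8673) + k)*(x(-106, 126) + o) = ((3 + 8673) - 217150)*(80 - 35057) = (8676 - 217150)*(-34977) = -208474*(-34977) = 7291795098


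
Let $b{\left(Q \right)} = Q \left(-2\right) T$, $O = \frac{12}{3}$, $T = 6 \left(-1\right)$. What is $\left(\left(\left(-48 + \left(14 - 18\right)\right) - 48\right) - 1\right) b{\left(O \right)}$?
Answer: $-4848$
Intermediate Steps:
$T = -6$
$O = 4$ ($O = 12 \cdot \frac{1}{3} = 4$)
$b{\left(Q \right)} = 12 Q$ ($b{\left(Q \right)} = Q \left(-2\right) \left(-6\right) = - 2 Q \left(-6\right) = 12 Q$)
$\left(\left(\left(-48 + \left(14 - 18\right)\right) - 48\right) - 1\right) b{\left(O \right)} = \left(\left(\left(-48 + \left(14 - 18\right)\right) - 48\right) - 1\right) 12 \cdot 4 = \left(\left(\left(-48 + \left(14 - 18\right)\right) - 48\right) - 1\right) 48 = \left(\left(\left(-48 - 4\right) - 48\right) - 1\right) 48 = \left(\left(-52 - 48\right) - 1\right) 48 = \left(-100 - 1\right) 48 = \left(-101\right) 48 = -4848$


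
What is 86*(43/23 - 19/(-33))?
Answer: 159616/759 ≈ 210.30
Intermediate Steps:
86*(43/23 - 19/(-33)) = 86*(43*(1/23) - 19*(-1/33)) = 86*(43/23 + 19/33) = 86*(1856/759) = 159616/759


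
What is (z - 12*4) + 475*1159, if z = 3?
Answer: 550480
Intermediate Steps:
(z - 12*4) + 475*1159 = (3 - 12*4) + 475*1159 = (3 - 48) + 550525 = -45 + 550525 = 550480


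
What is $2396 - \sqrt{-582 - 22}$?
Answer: $2396 - 2 i \sqrt{151} \approx 2396.0 - 24.576 i$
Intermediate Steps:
$2396 - \sqrt{-582 - 22} = 2396 - \sqrt{-604} = 2396 - 2 i \sqrt{151}$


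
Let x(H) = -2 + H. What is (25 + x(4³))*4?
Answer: 348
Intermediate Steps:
(25 + x(4³))*4 = (25 + (-2 + 4³))*4 = (25 + (-2 + 64))*4 = (25 + 62)*4 = 87*4 = 348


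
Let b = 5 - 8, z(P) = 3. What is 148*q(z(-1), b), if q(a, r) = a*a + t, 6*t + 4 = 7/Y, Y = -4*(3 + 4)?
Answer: 7363/6 ≈ 1227.2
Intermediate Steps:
Y = -28 (Y = -4*7 = -28)
b = -3
t = -17/24 (t = -⅔ + (7/(-28))/6 = -⅔ + (7*(-1/28))/6 = -⅔ + (⅙)*(-¼) = -⅔ - 1/24 = -17/24 ≈ -0.70833)
q(a, r) = -17/24 + a² (q(a, r) = a*a - 17/24 = a² - 17/24 = -17/24 + a²)
148*q(z(-1), b) = 148*(-17/24 + 3²) = 148*(-17/24 + 9) = 148*(199/24) = 7363/6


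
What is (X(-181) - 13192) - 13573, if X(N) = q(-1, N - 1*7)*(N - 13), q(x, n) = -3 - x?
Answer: -26377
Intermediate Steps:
X(N) = 26 - 2*N (X(N) = (-3 - 1*(-1))*(N - 13) = (-3 + 1)*(-13 + N) = -2*(-13 + N) = 26 - 2*N)
(X(-181) - 13192) - 13573 = ((26 - 2*(-181)) - 13192) - 13573 = ((26 + 362) - 13192) - 13573 = (388 - 13192) - 13573 = -12804 - 13573 = -26377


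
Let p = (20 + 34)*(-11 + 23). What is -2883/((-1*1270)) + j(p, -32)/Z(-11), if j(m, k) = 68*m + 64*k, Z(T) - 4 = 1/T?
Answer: 587087489/54610 ≈ 10751.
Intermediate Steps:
Z(T) = 4 + 1/T
p = 648 (p = 54*12 = 648)
j(m, k) = 64*k + 68*m
-2883/((-1*1270)) + j(p, -32)/Z(-11) = -2883/((-1*1270)) + (64*(-32) + 68*648)/(4 + 1/(-11)) = -2883/(-1270) + (-2048 + 44064)/(4 - 1/11) = -2883*(-1/1270) + 42016/(43/11) = 2883/1270 + 42016*(11/43) = 2883/1270 + 462176/43 = 587087489/54610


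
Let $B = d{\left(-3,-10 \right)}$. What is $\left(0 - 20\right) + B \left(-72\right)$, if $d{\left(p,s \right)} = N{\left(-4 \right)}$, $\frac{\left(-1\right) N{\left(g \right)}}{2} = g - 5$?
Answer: $-1316$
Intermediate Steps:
$N{\left(g \right)} = 10 - 2 g$ ($N{\left(g \right)} = - 2 \left(g - 5\right) = - 2 \left(-5 + g\right) = 10 - 2 g$)
$d{\left(p,s \right)} = 18$ ($d{\left(p,s \right)} = 10 - -8 = 10 + 8 = 18$)
$B = 18$
$\left(0 - 20\right) + B \left(-72\right) = \left(0 - 20\right) + 18 \left(-72\right) = \left(0 - 20\right) - 1296 = -20 - 1296 = -1316$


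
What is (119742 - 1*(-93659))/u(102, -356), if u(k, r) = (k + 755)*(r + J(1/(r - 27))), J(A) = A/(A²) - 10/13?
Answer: -2774213/8241769 ≈ -0.33660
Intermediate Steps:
J(A) = -10/13 + 1/A (J(A) = A/A² - 10*1/13 = 1/A - 10/13 = -10/13 + 1/A)
u(k, r) = (755 + k)*(-361/13 + 2*r) (u(k, r) = (k + 755)*(r + (-10/13 + 1/(1/(r - 27)))) = (755 + k)*(r + (-10/13 + 1/(1/(-27 + r)))) = (755 + k)*(r + (-10/13 + (-27 + r))) = (755 + k)*(r + (-361/13 + r)) = (755 + k)*(-361/13 + 2*r))
(119742 - 1*(-93659))/u(102, -356) = (119742 - 1*(-93659))/(-272555/13 + 1510*(-356) - 361/13*102 + 2*102*(-356)) = (119742 + 93659)/(-272555/13 - 537560 - 36822/13 - 72624) = 213401/(-8241769/13) = 213401*(-13/8241769) = -2774213/8241769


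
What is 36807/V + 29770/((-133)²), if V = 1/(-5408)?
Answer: -3521035326614/17689 ≈ -1.9905e+8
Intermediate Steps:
V = -1/5408 ≈ -0.00018491
36807/V + 29770/((-133)²) = 36807/(-1/5408) + 29770/((-133)²) = 36807*(-5408) + 29770/17689 = -199052256 + 29770*(1/17689) = -199052256 + 29770/17689 = -3521035326614/17689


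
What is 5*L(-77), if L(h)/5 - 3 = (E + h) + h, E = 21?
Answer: -3250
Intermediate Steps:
L(h) = 120 + 10*h (L(h) = 15 + 5*((21 + h) + h) = 15 + 5*(21 + 2*h) = 15 + (105 + 10*h) = 120 + 10*h)
5*L(-77) = 5*(120 + 10*(-77)) = 5*(120 - 770) = 5*(-650) = -3250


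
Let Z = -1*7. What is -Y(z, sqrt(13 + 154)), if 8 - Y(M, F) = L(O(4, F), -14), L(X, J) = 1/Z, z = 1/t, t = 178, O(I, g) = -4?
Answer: -57/7 ≈ -8.1429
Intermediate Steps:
Z = -7
z = 1/178 ≈ 0.0056180
L(X, J) = -1/7 (L(X, J) = 1/(-7) = -1/7)
Y(M, F) = 57/7 (Y(M, F) = 8 - 1*(-1/7) = 8 + 1/7 = 57/7)
-Y(z, sqrt(13 + 154)) = -1*57/7 = -57/7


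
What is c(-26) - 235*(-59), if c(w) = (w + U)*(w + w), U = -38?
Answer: 17193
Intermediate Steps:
c(w) = 2*w*(-38 + w) (c(w) = (w - 38)*(w + w) = (-38 + w)*(2*w) = 2*w*(-38 + w))
c(-26) - 235*(-59) = 2*(-26)*(-38 - 26) - 235*(-59) = 2*(-26)*(-64) - 1*(-13865) = 3328 + 13865 = 17193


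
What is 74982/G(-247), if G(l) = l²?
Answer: 74982/61009 ≈ 1.2290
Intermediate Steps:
74982/G(-247) = 74982/((-247)²) = 74982/61009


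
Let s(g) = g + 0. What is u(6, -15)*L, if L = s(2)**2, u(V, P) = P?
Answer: -60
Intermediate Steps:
s(g) = g
L = 4 (L = 2**2 = 4)
u(6, -15)*L = -15*4 = -60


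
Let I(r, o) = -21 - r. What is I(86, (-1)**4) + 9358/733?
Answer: -69073/733 ≈ -94.233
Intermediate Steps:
I(86, (-1)**4) + 9358/733 = (-21 - 1*86) + 9358/733 = (-21 - 86) + 9358*(1/733) = -107 + 9358/733 = -69073/733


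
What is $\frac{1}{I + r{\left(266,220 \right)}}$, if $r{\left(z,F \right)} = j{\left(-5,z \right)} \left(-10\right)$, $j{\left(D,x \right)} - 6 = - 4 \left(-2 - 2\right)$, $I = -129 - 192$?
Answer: $- \frac{1}{541} \approx -0.0018484$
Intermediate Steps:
$I = -321$ ($I = -129 - 192 = -321$)
$j{\left(D,x \right)} = 22$ ($j{\left(D,x \right)} = 6 - 4 \left(-2 - 2\right) = 6 - -16 = 6 + 16 = 22$)
$r{\left(z,F \right)} = -220$ ($r{\left(z,F \right)} = 22 \left(-10\right) = -220$)
$\frac{1}{I + r{\left(266,220 \right)}} = \frac{1}{-321 - 220} = \frac{1}{-541} = - \frac{1}{541}$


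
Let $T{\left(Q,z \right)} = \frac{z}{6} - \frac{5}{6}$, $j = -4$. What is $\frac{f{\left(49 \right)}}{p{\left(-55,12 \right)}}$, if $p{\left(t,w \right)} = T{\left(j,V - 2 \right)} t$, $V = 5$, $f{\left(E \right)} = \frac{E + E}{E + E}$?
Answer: $\frac{3}{55} \approx 0.054545$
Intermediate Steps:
$f{\left(E \right)} = 1$ ($f{\left(E \right)} = \frac{2 E}{2 E} = 2 E \frac{1}{2 E} = 1$)
$T{\left(Q,z \right)} = - \frac{5}{6} + \frac{z}{6}$ ($T{\left(Q,z \right)} = z \frac{1}{6} - \frac{5}{6} = \frac{z}{6} - \frac{5}{6} = - \frac{5}{6} + \frac{z}{6}$)
$p{\left(t,w \right)} = - \frac{t}{3}$ ($p{\left(t,w \right)} = \left(- \frac{5}{6} + \frac{5 - 2}{6}\right) t = \left(- \frac{5}{6} + \frac{1}{6} \cdot 3\right) t = \left(- \frac{5}{6} + \frac{1}{2}\right) t = - \frac{t}{3}$)
$\frac{f{\left(49 \right)}}{p{\left(-55,12 \right)}} = 1 \frac{1}{\left(- \frac{1}{3}\right) \left(-55\right)} = 1 \frac{1}{\frac{55}{3}} = 1 \cdot \frac{3}{55} = \frac{3}{55}$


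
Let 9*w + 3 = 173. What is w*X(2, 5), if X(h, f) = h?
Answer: 340/9 ≈ 37.778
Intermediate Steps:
w = 170/9 (w = -⅓ + (⅑)*173 = -⅓ + 173/9 = 170/9 ≈ 18.889)
w*X(2, 5) = (170/9)*2 = 340/9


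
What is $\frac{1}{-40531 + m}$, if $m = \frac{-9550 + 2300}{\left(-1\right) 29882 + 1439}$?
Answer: $- \frac{28443}{1152815983} \approx -2.4673 \cdot 10^{-5}$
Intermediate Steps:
$m = \frac{7250}{28443}$ ($m = - \frac{7250}{-29882 + 1439} = - \frac{7250}{-28443} = \left(-7250\right) \left(- \frac{1}{28443}\right) = \frac{7250}{28443} \approx 0.2549$)
$\frac{1}{-40531 + m} = \frac{1}{-40531 + \frac{7250}{28443}} = \frac{1}{- \frac{1152815983}{28443}} = - \frac{28443}{1152815983}$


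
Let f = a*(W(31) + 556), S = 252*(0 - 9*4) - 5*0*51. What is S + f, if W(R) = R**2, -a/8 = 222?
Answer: -2703264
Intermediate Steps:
a = -1776 (a = -8*222 = -1776)
S = -9072 (S = 252*(0 - 36) + 0*51 = 252*(-36) + 0 = -9072 + 0 = -9072)
f = -2694192 (f = -1776*(31**2 + 556) = -1776*(961 + 556) = -1776*1517 = -2694192)
S + f = -9072 - 2694192 = -2703264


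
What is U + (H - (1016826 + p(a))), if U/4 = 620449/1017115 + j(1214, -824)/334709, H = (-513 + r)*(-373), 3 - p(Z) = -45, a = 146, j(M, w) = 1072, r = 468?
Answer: -340467008435617131/340437544535 ≈ -1.0001e+6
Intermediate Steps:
p(Z) = 48 (p(Z) = 3 - 1*(-45) = 3 + 45 = 48)
H = 16785 (H = (-513 + 468)*(-373) = -45*(-373) = 16785)
U = 835040846484/340437544535 (U = 4*(620449/1017115 + 1072/334709) = 4*(208760211621/340437544535) = 835040846484/340437544535 ≈ 2.4528)
U + (H - (1016826 + p(a))) = 835040846484/340437544535 + (16785 - (1016826 + 48)) = 835040846484/340437544535 + (16785 - 1*1016874) = 835040846484/340437544535 + (16785 - 1016874) = 835040846484/340437544535 - 1000089 = -340467008435617131/340437544535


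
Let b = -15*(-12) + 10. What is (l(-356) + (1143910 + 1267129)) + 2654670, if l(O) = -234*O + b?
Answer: 5149203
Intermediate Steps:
b = 190 (b = 180 + 10 = 190)
l(O) = 190 - 234*O (l(O) = -234*O + 190 = 190 - 234*O)
(l(-356) + (1143910 + 1267129)) + 2654670 = ((190 - 234*(-356)) + (1143910 + 1267129)) + 2654670 = ((190 + 83304) + 2411039) + 2654670 = (83494 + 2411039) + 2654670 = 2494533 + 2654670 = 5149203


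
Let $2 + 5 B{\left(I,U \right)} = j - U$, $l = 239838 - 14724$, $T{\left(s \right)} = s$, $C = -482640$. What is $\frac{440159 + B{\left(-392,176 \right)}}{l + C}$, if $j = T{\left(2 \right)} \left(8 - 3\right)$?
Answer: $- \frac{2200627}{1287630} \approx -1.7091$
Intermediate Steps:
$j = 10$ ($j = 2 \left(8 - 3\right) = 2 \cdot 5 = 10$)
$l = 225114$
$B{\left(I,U \right)} = \frac{8}{5} - \frac{U}{5}$ ($B{\left(I,U \right)} = - \frac{2}{5} + \frac{10 - U}{5} = - \frac{2}{5} - \left(-2 + \frac{U}{5}\right) = \frac{8}{5} - \frac{U}{5}$)
$\frac{440159 + B{\left(-392,176 \right)}}{l + C} = \frac{440159 + \left(\frac{8}{5} - \frac{176}{5}\right)}{225114 - 482640} = \frac{440159 + \left(\frac{8}{5} - \frac{176}{5}\right)}{-257526} = \left(440159 - \frac{168}{5}\right) \left(- \frac{1}{257526}\right) = \frac{2200627}{5} \left(- \frac{1}{257526}\right) = - \frac{2200627}{1287630}$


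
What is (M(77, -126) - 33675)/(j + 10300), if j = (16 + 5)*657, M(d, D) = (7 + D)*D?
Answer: -18681/24097 ≈ -0.77524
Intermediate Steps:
M(d, D) = D*(7 + D)
j = 13797 (j = 21*657 = 13797)
(M(77, -126) - 33675)/(j + 10300) = (-126*(7 - 126) - 33675)/(13797 + 10300) = (-126*(-119) - 33675)/24097 = (14994 - 33675)*(1/24097) = -18681*1/24097 = -18681/24097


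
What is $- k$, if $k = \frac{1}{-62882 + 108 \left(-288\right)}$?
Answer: $\frac{1}{93986} \approx 1.064 \cdot 10^{-5}$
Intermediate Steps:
$k = - \frac{1}{93986}$ ($k = \frac{1}{-62882 - 31104} = \frac{1}{-93986} = - \frac{1}{93986} \approx -1.064 \cdot 10^{-5}$)
$- k = \left(-1\right) \left(- \frac{1}{93986}\right) = \frac{1}{93986}$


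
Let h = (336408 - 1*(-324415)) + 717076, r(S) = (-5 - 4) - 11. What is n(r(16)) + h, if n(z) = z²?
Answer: 1378299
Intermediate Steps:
r(S) = -20 (r(S) = -9 - 11 = -20)
h = 1377899 (h = (336408 + 324415) + 717076 = 660823 + 717076 = 1377899)
n(r(16)) + h = (-20)² + 1377899 = 400 + 1377899 = 1378299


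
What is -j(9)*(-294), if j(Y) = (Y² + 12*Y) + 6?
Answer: 57330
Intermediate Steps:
j(Y) = 6 + Y² + 12*Y
-j(9)*(-294) = -(6 + 9² + 12*9)*(-294) = -(6 + 81 + 108)*(-294) = -195*(-294) = -1*(-57330) = 57330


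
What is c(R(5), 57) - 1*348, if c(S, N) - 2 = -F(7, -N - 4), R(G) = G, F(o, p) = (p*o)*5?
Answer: 1789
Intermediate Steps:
F(o, p) = 5*o*p (F(o, p) = (o*p)*5 = 5*o*p)
c(S, N) = 142 + 35*N (c(S, N) = 2 - 5*7*(-N - 4) = 2 - 5*7*(-4 - N) = 2 - (-140 - 35*N) = 2 + (140 + 35*N) = 142 + 35*N)
c(R(5), 57) - 1*348 = (142 + 35*57) - 1*348 = (142 + 1995) - 348 = 2137 - 348 = 1789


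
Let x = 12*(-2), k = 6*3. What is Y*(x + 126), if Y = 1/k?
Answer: 17/3 ≈ 5.6667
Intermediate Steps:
k = 18
Y = 1/18 ≈ 0.055556
x = -24
Y*(x + 126) = (-24 + 126)/18 = (1/18)*102 = 17/3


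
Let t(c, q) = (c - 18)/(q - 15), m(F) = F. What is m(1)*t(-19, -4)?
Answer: 37/19 ≈ 1.9474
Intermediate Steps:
t(c, q) = (-18 + c)/(-15 + q)
m(1)*t(-19, -4) = 1*((-18 - 19)/(-15 - 4)) = 1*(-37/(-19)) = 1*(-1/19*(-37)) = 1*(37/19) = 37/19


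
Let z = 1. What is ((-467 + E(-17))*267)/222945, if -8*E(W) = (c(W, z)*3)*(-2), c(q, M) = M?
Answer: -373/668 ≈ -0.55838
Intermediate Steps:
E(W) = 3/4 (E(W) = -1*3*(-2)/8 = -3*(-2)/8 = -1/8*(-6) = 3/4)
((-467 + E(-17))*267)/222945 = ((-467 + 3/4)*267)/222945 = -1865/4*267*(1/222945) = -497955/4*1/222945 = -373/668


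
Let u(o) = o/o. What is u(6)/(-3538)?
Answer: -1/3538 ≈ -0.00028265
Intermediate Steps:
u(o) = 1
u(6)/(-3538) = 1/(-3538) = 1*(-1/3538) = -1/3538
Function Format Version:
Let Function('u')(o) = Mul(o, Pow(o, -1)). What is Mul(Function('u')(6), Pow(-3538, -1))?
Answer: Rational(-1, 3538) ≈ -0.00028265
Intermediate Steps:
Function('u')(o) = 1
Mul(Function('u')(6), Pow(-3538, -1)) = Mul(1, Pow(-3538, -1)) = Mul(1, Rational(-1, 3538)) = Rational(-1, 3538)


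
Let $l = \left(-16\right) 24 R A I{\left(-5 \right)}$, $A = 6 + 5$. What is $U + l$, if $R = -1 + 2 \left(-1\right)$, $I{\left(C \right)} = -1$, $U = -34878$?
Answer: $-47550$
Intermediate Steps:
$R = -3$ ($R = -1 - 2 = -3$)
$A = 11$
$l = -12672$ ($l = \left(-16\right) 24 \left(-3\right) 11 \left(-1\right) = - 384 \left(\left(-33\right) \left(-1\right)\right) = \left(-384\right) 33 = -12672$)
$U + l = -34878 - 12672 = -47550$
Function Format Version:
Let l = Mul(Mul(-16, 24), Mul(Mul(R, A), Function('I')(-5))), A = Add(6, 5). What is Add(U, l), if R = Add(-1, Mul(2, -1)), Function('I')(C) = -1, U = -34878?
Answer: -47550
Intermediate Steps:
R = -3 (R = Add(-1, -2) = -3)
A = 11
l = -12672 (l = Mul(Mul(-16, 24), Mul(Mul(-3, 11), -1)) = Mul(-384, Mul(-33, -1)) = Mul(-384, 33) = -12672)
Add(U, l) = Add(-34878, -12672) = -47550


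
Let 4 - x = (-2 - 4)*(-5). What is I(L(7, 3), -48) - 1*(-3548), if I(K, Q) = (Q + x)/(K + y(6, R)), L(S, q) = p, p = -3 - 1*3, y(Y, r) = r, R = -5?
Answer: 39102/11 ≈ 3554.7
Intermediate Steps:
p = -6 (p = -3 - 3 = -6)
L(S, q) = -6
x = -26 (x = 4 - (-2 - 4)*(-5) = 4 - (-6)*(-5) = 4 - 1*30 = 4 - 30 = -26)
I(K, Q) = (-26 + Q)/(-5 + K) (I(K, Q) = (Q - 26)/(K - 5) = (-26 + Q)/(-5 + K))
I(L(7, 3), -48) - 1*(-3548) = (-26 - 48)/(-5 - 6) - 1*(-3548) = -74/(-11) + 3548 = -1/11*(-74) + 3548 = 74/11 + 3548 = 39102/11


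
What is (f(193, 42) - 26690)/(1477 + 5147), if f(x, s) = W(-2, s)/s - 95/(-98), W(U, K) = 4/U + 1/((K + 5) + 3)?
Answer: -130776481/32457600 ≈ -4.0291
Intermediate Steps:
W(U, K) = 1/(8 + K) + 4/U (W(U, K) = 4/U + 1/((5 + K) + 3) = 4/U + 1/(8 + K) = 1/(8 + K) + 4/U)
f(x, s) = 95/98 - (30 + 4*s)/(2*s*(8 + s)) (f(x, s) = ((32 - 2 + 4*s)/((-2)*(8 + s)))/s - 95/(-98) = (-(30 + 4*s)/(2*(8 + s)))/s - 95*(-1/98) = -(30 + 4*s)/(2*s*(8 + s)) + 95/98 = 95/98 - (30 + 4*s)/(2*s*(8 + s)))
(f(193, 42) - 26690)/(1477 + 5147) = ((1/98)*(-1470 + 95*42² + 564*42)/(42*(8 + 42)) - 26690)/(1477 + 5147) = ((1/98)*(1/42)*(-1470 + 95*1764 + 23688)/50 - 26690)/6624 = ((1/98)*(1/42)*(1/50)*(-1470 + 167580 + 23688) - 26690)*(1/6624) = ((1/98)*(1/42)*(1/50)*189798 - 26690)*(1/6624) = (4519/4900 - 26690)*(1/6624) = -130776481/4900*1/6624 = -130776481/32457600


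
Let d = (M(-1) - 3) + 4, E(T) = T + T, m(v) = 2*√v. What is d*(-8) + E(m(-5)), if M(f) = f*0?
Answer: -8 + 4*I*√5 ≈ -8.0 + 8.9443*I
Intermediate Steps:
M(f) = 0
E(T) = 2*T
d = 1 (d = (0 - 3) + 4 = -3 + 4 = 1)
d*(-8) + E(m(-5)) = 1*(-8) + 2*(2*√(-5)) = -8 + 2*(2*(I*√5)) = -8 + 2*(2*I*√5) = -8 + 4*I*√5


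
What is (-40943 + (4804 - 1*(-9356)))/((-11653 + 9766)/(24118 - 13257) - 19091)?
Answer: 290890163/207349238 ≈ 1.4029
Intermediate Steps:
(-40943 + (4804 - 1*(-9356)))/((-11653 + 9766)/(24118 - 13257) - 19091) = (-40943 + (4804 + 9356))/(-1887/10861 - 19091) = (-40943 + 14160)/(-1887*1/10861 - 19091) = -26783/(-1887/10861 - 19091) = -26783/(-207349238/10861) = -26783*(-10861/207349238) = 290890163/207349238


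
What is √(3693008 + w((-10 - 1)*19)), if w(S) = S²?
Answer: √3736689 ≈ 1933.1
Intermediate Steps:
√(3693008 + w((-10 - 1)*19)) = √(3693008 + ((-10 - 1)*19)²) = √(3693008 + (-11*19)²) = √(3693008 + (-209)²) = √(3693008 + 43681) = √3736689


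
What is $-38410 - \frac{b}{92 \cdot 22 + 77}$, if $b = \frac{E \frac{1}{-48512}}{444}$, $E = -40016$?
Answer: $- \frac{108638191339781}{2828383008} \approx -38410.0$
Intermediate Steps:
$b = \frac{2501}{1346208}$ ($b = \frac{\left(-40016\right) \frac{1}{-48512}}{444} = \left(-40016\right) \left(- \frac{1}{48512}\right) \frac{1}{444} = \frac{2501}{3032} \cdot \frac{1}{444} = \frac{2501}{1346208} \approx 0.0018578$)
$-38410 - \frac{b}{92 \cdot 22 + 77} = -38410 - \frac{2501}{1346208 \left(92 \cdot 22 + 77\right)} = -38410 - \frac{2501}{1346208 \left(2024 + 77\right)} = -38410 - \frac{2501}{1346208 \cdot 2101} = -38410 - \frac{2501}{1346208} \cdot \frac{1}{2101} = -38410 - \frac{2501}{2828383008} = - \frac{108638191339781}{2828383008}$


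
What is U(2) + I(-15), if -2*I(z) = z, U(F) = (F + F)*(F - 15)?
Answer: -89/2 ≈ -44.500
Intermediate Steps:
U(F) = 2*F*(-15 + F) (U(F) = (2*F)*(-15 + F) = 2*F*(-15 + F))
I(z) = -z/2
U(2) + I(-15) = 2*2*(-15 + 2) - 1/2*(-15) = 2*2*(-13) + 15/2 = -52 + 15/2 = -89/2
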